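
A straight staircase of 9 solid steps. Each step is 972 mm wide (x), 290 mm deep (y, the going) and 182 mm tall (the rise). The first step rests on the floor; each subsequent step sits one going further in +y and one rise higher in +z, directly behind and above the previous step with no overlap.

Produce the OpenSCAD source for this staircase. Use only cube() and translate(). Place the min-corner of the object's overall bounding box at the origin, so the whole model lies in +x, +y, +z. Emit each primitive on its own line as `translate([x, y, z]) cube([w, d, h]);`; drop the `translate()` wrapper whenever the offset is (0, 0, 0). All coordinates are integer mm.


cube([972, 290, 182]);
translate([0, 290, 182]) cube([972, 290, 182]);
translate([0, 580, 364]) cube([972, 290, 182]);
translate([0, 870, 546]) cube([972, 290, 182]);
translate([0, 1160, 728]) cube([972, 290, 182]);
translate([0, 1450, 910]) cube([972, 290, 182]);
translate([0, 1740, 1092]) cube([972, 290, 182]);
translate([0, 2030, 1274]) cube([972, 290, 182]);
translate([0, 2320, 1456]) cube([972, 290, 182]);


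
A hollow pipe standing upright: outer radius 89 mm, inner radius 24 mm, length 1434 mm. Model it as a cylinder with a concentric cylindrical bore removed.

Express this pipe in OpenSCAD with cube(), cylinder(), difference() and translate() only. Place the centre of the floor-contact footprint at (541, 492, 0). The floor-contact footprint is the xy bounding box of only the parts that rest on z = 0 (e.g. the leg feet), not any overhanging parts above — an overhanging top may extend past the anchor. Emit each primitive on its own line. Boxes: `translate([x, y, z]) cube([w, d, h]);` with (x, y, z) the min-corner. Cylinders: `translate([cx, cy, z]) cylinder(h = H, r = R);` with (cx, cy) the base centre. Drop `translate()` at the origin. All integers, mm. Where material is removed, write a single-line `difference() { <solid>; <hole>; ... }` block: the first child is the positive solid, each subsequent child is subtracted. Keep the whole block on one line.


difference() { translate([541, 492, 0]) cylinder(h = 1434, r = 89); translate([541, 492, 0]) cylinder(h = 1434, r = 24); }


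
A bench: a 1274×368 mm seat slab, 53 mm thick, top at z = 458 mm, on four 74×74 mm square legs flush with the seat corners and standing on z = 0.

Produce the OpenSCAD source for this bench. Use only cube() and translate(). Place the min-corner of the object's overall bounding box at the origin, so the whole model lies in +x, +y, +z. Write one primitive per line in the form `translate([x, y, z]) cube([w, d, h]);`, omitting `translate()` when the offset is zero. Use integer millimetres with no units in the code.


// leg_h = 458 − 53 = 405
translate([0, 0, 405]) cube([1274, 368, 53]);
cube([74, 74, 405]);
translate([0, 294, 0]) cube([74, 74, 405]);
translate([1200, 0, 0]) cube([74, 74, 405]);
translate([1200, 294, 0]) cube([74, 74, 405]);


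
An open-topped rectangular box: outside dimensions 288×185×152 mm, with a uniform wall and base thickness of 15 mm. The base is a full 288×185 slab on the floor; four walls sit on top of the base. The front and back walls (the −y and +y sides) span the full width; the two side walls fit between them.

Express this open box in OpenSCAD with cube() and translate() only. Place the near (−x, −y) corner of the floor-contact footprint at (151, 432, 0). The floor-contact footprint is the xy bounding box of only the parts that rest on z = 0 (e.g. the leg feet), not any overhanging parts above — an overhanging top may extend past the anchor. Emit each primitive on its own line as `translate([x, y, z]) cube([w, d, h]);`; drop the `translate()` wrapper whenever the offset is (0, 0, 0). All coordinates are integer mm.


translate([151, 432, 0]) cube([288, 185, 15]);
translate([151, 432, 15]) cube([288, 15, 137]);
translate([151, 602, 15]) cube([288, 15, 137]);
translate([151, 447, 15]) cube([15, 155, 137]);
translate([424, 447, 15]) cube([15, 155, 137]);


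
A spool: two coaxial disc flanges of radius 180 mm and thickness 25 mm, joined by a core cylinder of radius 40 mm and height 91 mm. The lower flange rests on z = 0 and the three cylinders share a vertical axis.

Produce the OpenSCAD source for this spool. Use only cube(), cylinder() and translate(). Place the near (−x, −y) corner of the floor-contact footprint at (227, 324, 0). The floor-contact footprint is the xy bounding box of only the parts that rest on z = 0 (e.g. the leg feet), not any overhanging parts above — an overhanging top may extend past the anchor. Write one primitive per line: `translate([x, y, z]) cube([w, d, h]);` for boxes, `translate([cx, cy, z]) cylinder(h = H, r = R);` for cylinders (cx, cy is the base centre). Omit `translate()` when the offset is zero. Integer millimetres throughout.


translate([407, 504, 0]) cylinder(h = 25, r = 180);
translate([407, 504, 25]) cylinder(h = 91, r = 40);
translate([407, 504, 116]) cylinder(h = 25, r = 180);


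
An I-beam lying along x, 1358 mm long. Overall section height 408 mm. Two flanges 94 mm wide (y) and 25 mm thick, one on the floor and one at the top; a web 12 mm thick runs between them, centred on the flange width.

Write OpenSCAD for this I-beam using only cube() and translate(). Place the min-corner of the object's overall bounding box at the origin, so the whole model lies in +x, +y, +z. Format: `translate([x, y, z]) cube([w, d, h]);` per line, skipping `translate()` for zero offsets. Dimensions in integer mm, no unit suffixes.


cube([1358, 94, 25]);
translate([0, 41, 25]) cube([1358, 12, 358]);
translate([0, 0, 383]) cube([1358, 94, 25]);


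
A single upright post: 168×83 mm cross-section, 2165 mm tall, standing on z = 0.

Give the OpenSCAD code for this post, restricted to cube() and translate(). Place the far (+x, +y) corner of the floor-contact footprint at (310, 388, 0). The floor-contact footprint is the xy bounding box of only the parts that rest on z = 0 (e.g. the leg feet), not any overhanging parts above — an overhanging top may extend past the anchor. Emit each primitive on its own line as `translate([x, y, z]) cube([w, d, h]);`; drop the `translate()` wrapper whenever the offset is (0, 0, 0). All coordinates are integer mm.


translate([142, 305, 0]) cube([168, 83, 2165]);


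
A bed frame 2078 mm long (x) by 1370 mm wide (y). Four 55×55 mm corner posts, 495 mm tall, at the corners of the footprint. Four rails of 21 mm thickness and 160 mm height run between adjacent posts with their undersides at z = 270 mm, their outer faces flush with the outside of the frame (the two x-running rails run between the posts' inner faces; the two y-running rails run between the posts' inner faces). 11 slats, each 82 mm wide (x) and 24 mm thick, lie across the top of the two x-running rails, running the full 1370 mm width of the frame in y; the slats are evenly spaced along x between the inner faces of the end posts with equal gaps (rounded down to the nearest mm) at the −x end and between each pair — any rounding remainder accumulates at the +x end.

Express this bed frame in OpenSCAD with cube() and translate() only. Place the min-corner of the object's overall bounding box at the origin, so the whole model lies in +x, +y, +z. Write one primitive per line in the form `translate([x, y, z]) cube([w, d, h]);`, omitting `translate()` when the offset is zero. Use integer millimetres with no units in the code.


cube([55, 55, 495]);
translate([0, 1315, 0]) cube([55, 55, 495]);
translate([2023, 0, 0]) cube([55, 55, 495]);
translate([2023, 1315, 0]) cube([55, 55, 495]);
translate([55, 0, 270]) cube([1968, 21, 160]);
translate([55, 1349, 270]) cube([1968, 21, 160]);
translate([0, 55, 270]) cube([21, 1260, 160]);
translate([2057, 55, 270]) cube([21, 1260, 160]);
translate([143, 0, 430]) cube([82, 1370, 24]);
translate([313, 0, 430]) cube([82, 1370, 24]);
translate([483, 0, 430]) cube([82, 1370, 24]);
translate([653, 0, 430]) cube([82, 1370, 24]);
translate([823, 0, 430]) cube([82, 1370, 24]);
translate([993, 0, 430]) cube([82, 1370, 24]);
translate([1163, 0, 430]) cube([82, 1370, 24]);
translate([1333, 0, 430]) cube([82, 1370, 24]);
translate([1503, 0, 430]) cube([82, 1370, 24]);
translate([1673, 0, 430]) cube([82, 1370, 24]);
translate([1843, 0, 430]) cube([82, 1370, 24]);


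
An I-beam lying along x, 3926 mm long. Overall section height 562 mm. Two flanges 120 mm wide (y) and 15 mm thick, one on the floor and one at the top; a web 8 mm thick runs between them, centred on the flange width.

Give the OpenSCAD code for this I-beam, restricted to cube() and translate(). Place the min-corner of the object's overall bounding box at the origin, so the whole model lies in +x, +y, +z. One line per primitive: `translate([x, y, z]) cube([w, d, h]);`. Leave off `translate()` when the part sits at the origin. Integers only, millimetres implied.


cube([3926, 120, 15]);
translate([0, 56, 15]) cube([3926, 8, 532]);
translate([0, 0, 547]) cube([3926, 120, 15]);


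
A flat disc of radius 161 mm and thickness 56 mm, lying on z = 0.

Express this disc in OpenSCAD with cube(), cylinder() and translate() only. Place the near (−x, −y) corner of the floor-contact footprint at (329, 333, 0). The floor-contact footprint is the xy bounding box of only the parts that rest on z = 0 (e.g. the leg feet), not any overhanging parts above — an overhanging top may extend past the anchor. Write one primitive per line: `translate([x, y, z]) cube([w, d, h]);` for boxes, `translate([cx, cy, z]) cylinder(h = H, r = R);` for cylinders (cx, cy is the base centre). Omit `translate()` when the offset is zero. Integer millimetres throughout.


translate([490, 494, 0]) cylinder(h = 56, r = 161);


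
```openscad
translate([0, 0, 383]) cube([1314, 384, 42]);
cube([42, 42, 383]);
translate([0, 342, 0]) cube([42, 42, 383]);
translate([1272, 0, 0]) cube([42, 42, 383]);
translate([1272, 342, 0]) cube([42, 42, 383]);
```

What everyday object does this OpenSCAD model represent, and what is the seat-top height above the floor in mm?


A bench. The seat-top height is 425 mm.

A long slab on four corner posts — a bench. The slab sits at z = 383 with thickness 42, so the top is 383 + 42 = 425 mm.


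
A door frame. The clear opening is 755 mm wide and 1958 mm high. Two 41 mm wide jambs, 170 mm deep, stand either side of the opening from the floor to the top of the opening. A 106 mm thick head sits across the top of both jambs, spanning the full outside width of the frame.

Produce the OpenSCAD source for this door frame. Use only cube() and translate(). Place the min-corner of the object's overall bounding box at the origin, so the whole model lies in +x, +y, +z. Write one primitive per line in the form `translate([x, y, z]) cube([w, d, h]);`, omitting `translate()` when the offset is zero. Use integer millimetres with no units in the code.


cube([41, 170, 1958]);
translate([796, 0, 0]) cube([41, 170, 1958]);
translate([0, 0, 1958]) cube([837, 170, 106]);


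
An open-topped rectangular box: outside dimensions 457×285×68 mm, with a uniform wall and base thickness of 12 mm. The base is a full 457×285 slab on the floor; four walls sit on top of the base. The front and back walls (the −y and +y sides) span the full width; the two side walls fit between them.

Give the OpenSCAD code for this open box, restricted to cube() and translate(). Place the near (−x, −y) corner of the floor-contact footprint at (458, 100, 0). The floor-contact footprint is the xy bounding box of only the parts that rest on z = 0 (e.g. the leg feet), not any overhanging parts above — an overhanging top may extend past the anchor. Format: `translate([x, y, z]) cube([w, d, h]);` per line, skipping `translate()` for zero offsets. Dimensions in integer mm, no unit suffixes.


translate([458, 100, 0]) cube([457, 285, 12]);
translate([458, 100, 12]) cube([457, 12, 56]);
translate([458, 373, 12]) cube([457, 12, 56]);
translate([458, 112, 12]) cube([12, 261, 56]);
translate([903, 112, 12]) cube([12, 261, 56]);


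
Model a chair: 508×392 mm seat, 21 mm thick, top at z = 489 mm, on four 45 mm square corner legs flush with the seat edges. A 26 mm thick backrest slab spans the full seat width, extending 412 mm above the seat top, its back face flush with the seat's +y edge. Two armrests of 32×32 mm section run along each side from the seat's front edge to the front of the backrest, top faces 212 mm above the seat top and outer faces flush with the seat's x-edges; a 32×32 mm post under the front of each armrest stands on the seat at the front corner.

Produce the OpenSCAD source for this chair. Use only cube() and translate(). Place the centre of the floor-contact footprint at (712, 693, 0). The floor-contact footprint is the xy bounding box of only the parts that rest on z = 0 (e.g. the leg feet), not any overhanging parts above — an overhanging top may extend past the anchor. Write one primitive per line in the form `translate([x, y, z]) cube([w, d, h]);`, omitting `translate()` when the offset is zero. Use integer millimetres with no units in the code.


translate([458, 497, 468]) cube([508, 392, 21]);
translate([458, 497, 0]) cube([45, 45, 468]);
translate([921, 497, 0]) cube([45, 45, 468]);
translate([458, 844, 0]) cube([45, 45, 468]);
translate([921, 844, 0]) cube([45, 45, 468]);
translate([458, 863, 489]) cube([508, 26, 412]);
translate([458, 497, 669]) cube([32, 366, 32]);
translate([934, 497, 669]) cube([32, 366, 32]);
translate([458, 497, 489]) cube([32, 32, 180]);
translate([934, 497, 489]) cube([32, 32, 180]);


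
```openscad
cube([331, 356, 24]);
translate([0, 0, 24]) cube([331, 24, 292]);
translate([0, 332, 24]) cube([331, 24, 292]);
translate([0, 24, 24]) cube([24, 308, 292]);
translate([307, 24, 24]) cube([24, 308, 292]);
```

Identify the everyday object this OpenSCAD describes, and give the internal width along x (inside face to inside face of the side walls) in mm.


An open box. The internal width is 283 mm.

A 331×356 base slab with four walls standing on it — an open box. The base is 331 mm wide and the walls are 24 mm thick, so the internal width is 331 − 2 × 24 = 283 mm.


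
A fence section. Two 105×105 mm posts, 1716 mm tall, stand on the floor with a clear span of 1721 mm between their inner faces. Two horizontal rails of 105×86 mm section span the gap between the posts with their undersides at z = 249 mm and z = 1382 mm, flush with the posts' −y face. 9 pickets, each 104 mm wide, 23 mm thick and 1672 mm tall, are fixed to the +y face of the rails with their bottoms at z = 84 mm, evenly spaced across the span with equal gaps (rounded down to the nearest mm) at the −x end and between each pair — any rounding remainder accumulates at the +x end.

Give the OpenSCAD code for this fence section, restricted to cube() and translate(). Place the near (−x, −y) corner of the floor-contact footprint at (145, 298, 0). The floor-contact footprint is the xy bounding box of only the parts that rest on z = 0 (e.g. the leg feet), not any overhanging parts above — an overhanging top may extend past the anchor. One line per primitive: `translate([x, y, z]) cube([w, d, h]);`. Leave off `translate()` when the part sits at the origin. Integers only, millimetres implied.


translate([145, 298, 0]) cube([105, 105, 1716]);
translate([1971, 298, 0]) cube([105, 105, 1716]);
translate([250, 298, 249]) cube([1721, 105, 86]);
translate([250, 298, 1382]) cube([1721, 105, 86]);
translate([328, 403, 84]) cube([104, 23, 1672]);
translate([510, 403, 84]) cube([104, 23, 1672]);
translate([692, 403, 84]) cube([104, 23, 1672]);
translate([874, 403, 84]) cube([104, 23, 1672]);
translate([1056, 403, 84]) cube([104, 23, 1672]);
translate([1238, 403, 84]) cube([104, 23, 1672]);
translate([1420, 403, 84]) cube([104, 23, 1672]);
translate([1602, 403, 84]) cube([104, 23, 1672]);
translate([1784, 403, 84]) cube([104, 23, 1672]);


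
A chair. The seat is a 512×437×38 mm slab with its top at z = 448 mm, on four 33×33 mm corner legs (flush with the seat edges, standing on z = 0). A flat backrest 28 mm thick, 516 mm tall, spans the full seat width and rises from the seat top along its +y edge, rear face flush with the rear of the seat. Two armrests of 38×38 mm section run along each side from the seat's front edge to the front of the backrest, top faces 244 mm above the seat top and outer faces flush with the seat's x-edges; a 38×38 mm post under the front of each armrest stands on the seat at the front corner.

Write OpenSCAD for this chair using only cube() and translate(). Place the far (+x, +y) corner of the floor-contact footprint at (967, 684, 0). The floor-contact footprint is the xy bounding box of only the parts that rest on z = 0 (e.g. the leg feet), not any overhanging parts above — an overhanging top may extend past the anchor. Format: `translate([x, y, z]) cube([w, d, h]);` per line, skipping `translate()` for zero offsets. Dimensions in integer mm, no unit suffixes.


// leg_h = 448 - 38 = 410
// arm post h = 244 - 38 = 206
translate([455, 247, 410]) cube([512, 437, 38]);
translate([455, 247, 0]) cube([33, 33, 410]);
translate([934, 247, 0]) cube([33, 33, 410]);
translate([455, 651, 0]) cube([33, 33, 410]);
translate([934, 651, 0]) cube([33, 33, 410]);
translate([455, 656, 448]) cube([512, 28, 516]);
translate([455, 247, 654]) cube([38, 409, 38]);
translate([929, 247, 654]) cube([38, 409, 38]);
translate([455, 247, 448]) cube([38, 38, 206]);
translate([929, 247, 448]) cube([38, 38, 206]);


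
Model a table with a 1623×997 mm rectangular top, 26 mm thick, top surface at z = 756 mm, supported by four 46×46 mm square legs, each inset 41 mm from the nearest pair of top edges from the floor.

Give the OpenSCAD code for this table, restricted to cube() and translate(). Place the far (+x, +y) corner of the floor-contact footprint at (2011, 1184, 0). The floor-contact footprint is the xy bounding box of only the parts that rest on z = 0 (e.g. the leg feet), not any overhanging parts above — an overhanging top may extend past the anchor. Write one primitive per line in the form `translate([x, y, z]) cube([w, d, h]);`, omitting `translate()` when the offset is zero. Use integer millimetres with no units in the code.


// leg_h = 756 - 26 = 730
translate([429, 228, 730]) cube([1623, 997, 26]);
translate([470, 269, 0]) cube([46, 46, 730]);
translate([1965, 269, 0]) cube([46, 46, 730]);
translate([470, 1138, 0]) cube([46, 46, 730]);
translate([1965, 1138, 0]) cube([46, 46, 730]);


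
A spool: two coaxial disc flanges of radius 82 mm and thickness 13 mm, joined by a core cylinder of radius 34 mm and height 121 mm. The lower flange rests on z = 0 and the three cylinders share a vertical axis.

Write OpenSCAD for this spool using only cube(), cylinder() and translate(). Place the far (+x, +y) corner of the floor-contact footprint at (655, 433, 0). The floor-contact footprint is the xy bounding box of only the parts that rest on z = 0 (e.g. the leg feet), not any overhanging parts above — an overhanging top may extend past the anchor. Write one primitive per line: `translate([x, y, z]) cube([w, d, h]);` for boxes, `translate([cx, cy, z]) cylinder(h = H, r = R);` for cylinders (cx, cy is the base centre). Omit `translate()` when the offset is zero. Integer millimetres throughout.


translate([573, 351, 0]) cylinder(h = 13, r = 82);
translate([573, 351, 13]) cylinder(h = 121, r = 34);
translate([573, 351, 134]) cylinder(h = 13, r = 82);


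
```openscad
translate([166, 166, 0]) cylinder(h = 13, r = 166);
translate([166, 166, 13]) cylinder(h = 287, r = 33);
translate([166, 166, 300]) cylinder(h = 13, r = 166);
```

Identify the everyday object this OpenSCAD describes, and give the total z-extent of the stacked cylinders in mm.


A spool. The overall height is 313 mm.

Three coaxial cylinders, large–small–large — a spool. Two 13 mm flanges and a 287 mm core give 13 + 287 + 13 = 313 mm.


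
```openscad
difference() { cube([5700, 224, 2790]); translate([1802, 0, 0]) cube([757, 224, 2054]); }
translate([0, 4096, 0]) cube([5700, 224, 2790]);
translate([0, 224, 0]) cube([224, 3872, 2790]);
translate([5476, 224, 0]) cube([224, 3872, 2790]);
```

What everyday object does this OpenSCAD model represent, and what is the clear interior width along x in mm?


A single room. The interior width is 5252 mm.

Four walls enclosing a rectangle with a door in the front wall — a room. Outside width 5700 minus two 224 mm walls gives 5252 mm.


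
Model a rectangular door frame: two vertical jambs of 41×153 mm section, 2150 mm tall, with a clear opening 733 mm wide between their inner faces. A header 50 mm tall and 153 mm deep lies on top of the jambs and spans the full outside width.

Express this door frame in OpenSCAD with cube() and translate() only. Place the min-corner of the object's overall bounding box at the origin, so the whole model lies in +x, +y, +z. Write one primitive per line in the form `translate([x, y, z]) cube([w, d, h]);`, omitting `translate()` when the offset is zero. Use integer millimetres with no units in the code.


cube([41, 153, 2150]);
translate([774, 0, 0]) cube([41, 153, 2150]);
translate([0, 0, 2150]) cube([815, 153, 50]);


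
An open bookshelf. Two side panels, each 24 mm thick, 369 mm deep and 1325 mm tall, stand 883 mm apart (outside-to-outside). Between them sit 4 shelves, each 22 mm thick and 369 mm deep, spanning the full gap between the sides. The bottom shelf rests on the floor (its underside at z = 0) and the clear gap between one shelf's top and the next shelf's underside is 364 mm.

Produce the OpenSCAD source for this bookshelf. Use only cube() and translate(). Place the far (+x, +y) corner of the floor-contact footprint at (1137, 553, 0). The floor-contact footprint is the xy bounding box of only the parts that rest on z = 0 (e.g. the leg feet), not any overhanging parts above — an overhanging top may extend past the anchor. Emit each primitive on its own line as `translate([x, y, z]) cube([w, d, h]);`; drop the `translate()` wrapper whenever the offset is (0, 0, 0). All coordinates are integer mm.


translate([254, 184, 0]) cube([24, 369, 1325]);
translate([1113, 184, 0]) cube([24, 369, 1325]);
translate([278, 184, 0]) cube([835, 369, 22]);
translate([278, 184, 386]) cube([835, 369, 22]);
translate([278, 184, 772]) cube([835, 369, 22]);
translate([278, 184, 1158]) cube([835, 369, 22]);


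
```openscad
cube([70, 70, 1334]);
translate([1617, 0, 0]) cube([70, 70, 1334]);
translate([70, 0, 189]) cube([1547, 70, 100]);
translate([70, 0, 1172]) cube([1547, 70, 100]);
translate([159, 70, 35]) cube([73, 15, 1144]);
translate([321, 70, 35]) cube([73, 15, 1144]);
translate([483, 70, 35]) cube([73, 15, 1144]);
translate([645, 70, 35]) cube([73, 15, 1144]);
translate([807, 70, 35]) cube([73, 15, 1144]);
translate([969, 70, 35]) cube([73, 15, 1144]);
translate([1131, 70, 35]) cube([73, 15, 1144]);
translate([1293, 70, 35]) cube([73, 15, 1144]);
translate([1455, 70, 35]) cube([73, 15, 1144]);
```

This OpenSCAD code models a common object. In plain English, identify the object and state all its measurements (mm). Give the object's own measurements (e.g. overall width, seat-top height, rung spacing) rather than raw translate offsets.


A fence section. Two 70×70 mm posts, 1334 mm tall, stand on the floor with a clear span of 1547 mm between their inner faces. Two horizontal rails of 70×100 mm section span the gap between the posts with their undersides at z = 189 mm and z = 1172 mm, flush with the posts' −y face. 9 pickets, each 73 mm wide, 15 mm thick and 1144 mm tall, are fixed to the +y face of the rails with their bottoms at z = 35 mm, spaced across the span with a 89 mm gap after the −x post and between neighbouring pickets and before the +x post.


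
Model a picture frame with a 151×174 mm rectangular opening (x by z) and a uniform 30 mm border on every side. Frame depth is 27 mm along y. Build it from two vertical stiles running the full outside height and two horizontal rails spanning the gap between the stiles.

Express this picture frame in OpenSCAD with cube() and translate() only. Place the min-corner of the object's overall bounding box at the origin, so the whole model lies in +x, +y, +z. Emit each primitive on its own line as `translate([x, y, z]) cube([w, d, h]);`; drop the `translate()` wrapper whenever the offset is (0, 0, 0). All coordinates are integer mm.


cube([30, 27, 234]);
translate([181, 0, 0]) cube([30, 27, 234]);
translate([30, 0, 0]) cube([151, 27, 30]);
translate([30, 0, 204]) cube([151, 27, 30]);


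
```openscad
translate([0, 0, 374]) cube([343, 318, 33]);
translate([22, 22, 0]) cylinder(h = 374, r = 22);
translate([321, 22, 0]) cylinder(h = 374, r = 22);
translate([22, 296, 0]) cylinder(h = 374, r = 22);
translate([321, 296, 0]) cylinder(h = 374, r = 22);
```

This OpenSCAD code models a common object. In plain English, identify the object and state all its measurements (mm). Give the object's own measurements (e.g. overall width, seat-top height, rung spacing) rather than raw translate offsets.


A simple wooden stool: a rectangular seat 343 mm (x) by 318 mm (y), 33 mm thick, top face at z = 407 mm, on four round legs, each 44 mm in diameter. The legs rest on z = 0, each leg's axis is inset half a diameter from the nearest pair of seat edges (so the leg's bounding box is flush with the corner).


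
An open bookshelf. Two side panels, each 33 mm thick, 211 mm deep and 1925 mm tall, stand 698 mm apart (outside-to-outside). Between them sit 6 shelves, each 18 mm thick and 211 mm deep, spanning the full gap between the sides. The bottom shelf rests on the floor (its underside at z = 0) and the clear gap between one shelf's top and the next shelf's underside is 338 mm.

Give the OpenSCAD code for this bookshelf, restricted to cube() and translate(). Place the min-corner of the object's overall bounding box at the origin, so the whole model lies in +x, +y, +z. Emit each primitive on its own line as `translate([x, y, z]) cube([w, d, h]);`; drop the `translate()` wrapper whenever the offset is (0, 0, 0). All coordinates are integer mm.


cube([33, 211, 1925]);
translate([665, 0, 0]) cube([33, 211, 1925]);
translate([33, 0, 0]) cube([632, 211, 18]);
translate([33, 0, 356]) cube([632, 211, 18]);
translate([33, 0, 712]) cube([632, 211, 18]);
translate([33, 0, 1068]) cube([632, 211, 18]);
translate([33, 0, 1424]) cube([632, 211, 18]);
translate([33, 0, 1780]) cube([632, 211, 18]);


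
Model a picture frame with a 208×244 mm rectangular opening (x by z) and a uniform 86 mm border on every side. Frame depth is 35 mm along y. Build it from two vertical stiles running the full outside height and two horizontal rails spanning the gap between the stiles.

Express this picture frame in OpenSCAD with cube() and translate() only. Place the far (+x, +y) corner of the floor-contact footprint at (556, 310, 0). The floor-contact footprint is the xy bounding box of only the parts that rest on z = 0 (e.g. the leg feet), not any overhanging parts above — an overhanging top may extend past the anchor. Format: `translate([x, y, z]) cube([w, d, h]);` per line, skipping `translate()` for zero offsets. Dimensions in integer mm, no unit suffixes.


translate([176, 275, 0]) cube([86, 35, 416]);
translate([470, 275, 0]) cube([86, 35, 416]);
translate([262, 275, 0]) cube([208, 35, 86]);
translate([262, 275, 330]) cube([208, 35, 86]);


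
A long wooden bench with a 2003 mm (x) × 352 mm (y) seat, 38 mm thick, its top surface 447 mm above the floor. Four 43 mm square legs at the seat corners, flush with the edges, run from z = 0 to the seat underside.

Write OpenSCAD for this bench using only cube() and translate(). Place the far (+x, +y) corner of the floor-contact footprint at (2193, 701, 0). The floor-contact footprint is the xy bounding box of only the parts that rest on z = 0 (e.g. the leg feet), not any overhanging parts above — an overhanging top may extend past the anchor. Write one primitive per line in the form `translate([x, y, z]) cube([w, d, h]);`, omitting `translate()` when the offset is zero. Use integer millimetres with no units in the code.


// leg_h = 447 − 38 = 409
translate([190, 349, 409]) cube([2003, 352, 38]);
translate([190, 349, 0]) cube([43, 43, 409]);
translate([190, 658, 0]) cube([43, 43, 409]);
translate([2150, 349, 0]) cube([43, 43, 409]);
translate([2150, 658, 0]) cube([43, 43, 409]);


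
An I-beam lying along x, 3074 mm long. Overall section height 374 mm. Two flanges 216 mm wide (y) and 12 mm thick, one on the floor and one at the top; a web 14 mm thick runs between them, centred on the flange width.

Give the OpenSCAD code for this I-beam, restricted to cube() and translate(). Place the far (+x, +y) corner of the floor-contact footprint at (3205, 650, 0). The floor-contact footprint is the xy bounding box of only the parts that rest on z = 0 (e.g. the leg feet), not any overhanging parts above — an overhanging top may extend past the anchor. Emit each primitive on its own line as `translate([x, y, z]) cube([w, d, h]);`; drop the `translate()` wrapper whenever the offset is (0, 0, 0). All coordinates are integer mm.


translate([131, 434, 0]) cube([3074, 216, 12]);
translate([131, 535, 12]) cube([3074, 14, 350]);
translate([131, 434, 362]) cube([3074, 216, 12]);


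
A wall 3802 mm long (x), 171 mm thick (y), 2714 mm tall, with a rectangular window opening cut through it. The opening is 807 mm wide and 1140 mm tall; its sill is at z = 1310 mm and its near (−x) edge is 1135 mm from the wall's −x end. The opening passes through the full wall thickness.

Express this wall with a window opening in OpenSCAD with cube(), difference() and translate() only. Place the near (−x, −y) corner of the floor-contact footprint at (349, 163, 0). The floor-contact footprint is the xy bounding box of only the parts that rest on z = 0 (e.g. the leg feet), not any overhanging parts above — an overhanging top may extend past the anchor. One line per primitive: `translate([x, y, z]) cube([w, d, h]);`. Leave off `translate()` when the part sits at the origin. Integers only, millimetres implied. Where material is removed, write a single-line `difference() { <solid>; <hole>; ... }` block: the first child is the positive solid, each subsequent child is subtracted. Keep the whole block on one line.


difference() { translate([349, 163, 0]) cube([3802, 171, 2714]); translate([1484, 163, 1310]) cube([807, 171, 1140]); }


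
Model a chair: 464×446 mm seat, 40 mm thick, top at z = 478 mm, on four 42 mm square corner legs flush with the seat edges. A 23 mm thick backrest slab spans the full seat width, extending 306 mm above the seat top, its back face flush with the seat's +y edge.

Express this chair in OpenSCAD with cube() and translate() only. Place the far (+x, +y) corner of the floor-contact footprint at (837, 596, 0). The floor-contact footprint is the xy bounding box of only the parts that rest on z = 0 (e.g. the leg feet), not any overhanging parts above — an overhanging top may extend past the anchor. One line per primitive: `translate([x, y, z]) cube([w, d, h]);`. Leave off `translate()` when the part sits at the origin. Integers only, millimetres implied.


// leg_h = 478 - 40 = 438
translate([373, 150, 438]) cube([464, 446, 40]);
translate([373, 150, 0]) cube([42, 42, 438]);
translate([795, 150, 0]) cube([42, 42, 438]);
translate([373, 554, 0]) cube([42, 42, 438]);
translate([795, 554, 0]) cube([42, 42, 438]);
translate([373, 573, 478]) cube([464, 23, 306]);


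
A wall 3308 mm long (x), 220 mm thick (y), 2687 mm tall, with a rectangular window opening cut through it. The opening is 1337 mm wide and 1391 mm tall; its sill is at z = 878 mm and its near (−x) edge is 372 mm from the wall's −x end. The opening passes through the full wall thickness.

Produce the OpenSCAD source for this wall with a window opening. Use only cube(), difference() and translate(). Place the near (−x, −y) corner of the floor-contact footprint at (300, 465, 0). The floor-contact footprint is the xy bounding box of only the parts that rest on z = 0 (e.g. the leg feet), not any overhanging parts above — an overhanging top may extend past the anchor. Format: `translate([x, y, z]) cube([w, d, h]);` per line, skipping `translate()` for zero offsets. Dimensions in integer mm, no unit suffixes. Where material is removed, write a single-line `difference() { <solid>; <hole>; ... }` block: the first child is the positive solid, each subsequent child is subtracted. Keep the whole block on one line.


difference() { translate([300, 465, 0]) cube([3308, 220, 2687]); translate([672, 465, 878]) cube([1337, 220, 1391]); }


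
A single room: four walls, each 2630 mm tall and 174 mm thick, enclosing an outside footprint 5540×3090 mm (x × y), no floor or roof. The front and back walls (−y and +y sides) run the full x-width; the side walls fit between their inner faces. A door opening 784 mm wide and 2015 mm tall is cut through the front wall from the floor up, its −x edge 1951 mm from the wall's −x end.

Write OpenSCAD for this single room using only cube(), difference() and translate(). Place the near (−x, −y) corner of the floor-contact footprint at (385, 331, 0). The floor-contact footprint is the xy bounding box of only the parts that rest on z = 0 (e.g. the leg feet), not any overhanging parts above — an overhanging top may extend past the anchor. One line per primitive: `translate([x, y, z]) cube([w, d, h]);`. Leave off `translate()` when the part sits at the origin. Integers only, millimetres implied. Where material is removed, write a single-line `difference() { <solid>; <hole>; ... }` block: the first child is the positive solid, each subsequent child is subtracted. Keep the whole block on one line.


difference() { translate([385, 331, 0]) cube([5540, 174, 2630]); translate([2336, 331, 0]) cube([784, 174, 2015]); }
translate([385, 3247, 0]) cube([5540, 174, 2630]);
translate([385, 505, 0]) cube([174, 2742, 2630]);
translate([5751, 505, 0]) cube([174, 2742, 2630]);


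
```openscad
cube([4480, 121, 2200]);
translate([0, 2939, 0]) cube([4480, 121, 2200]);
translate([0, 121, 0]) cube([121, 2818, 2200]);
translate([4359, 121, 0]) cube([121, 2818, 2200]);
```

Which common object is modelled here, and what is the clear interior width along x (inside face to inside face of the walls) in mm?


A house (or room) frame. The interior width is 4238 mm.

Four 2200 mm walls enclosing a rectangle with no floor or roof — a room or house frame. Outside width is 4480 mm and wall thickness is 121 mm, so the interior width is 4480 − 2 × 121 = 4238 mm.


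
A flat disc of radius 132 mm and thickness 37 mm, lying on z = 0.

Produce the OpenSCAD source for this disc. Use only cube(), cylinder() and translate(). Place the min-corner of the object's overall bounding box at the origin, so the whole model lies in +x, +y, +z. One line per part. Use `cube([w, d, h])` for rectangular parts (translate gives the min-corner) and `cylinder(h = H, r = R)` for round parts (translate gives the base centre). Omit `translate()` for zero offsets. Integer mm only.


translate([132, 132, 0]) cylinder(h = 37, r = 132);


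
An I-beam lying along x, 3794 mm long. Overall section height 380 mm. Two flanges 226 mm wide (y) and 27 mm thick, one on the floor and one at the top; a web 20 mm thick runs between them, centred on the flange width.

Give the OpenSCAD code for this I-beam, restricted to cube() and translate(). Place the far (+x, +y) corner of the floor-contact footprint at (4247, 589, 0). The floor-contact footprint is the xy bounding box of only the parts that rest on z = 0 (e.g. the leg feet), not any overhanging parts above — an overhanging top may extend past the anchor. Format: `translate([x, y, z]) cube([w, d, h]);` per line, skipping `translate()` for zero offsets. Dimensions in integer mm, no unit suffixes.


translate([453, 363, 0]) cube([3794, 226, 27]);
translate([453, 466, 27]) cube([3794, 20, 326]);
translate([453, 363, 353]) cube([3794, 226, 27]);


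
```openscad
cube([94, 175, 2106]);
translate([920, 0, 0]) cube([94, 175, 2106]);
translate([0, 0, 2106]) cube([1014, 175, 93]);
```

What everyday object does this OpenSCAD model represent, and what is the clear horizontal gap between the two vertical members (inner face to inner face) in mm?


A door frame. The clear opening width is 826 mm.

Two 2106 mm tall posts with a header on top — a door frame. The left jamb is 94 mm wide at x = 0; the right jamb starts at x = 920. The clear opening is 920 − 94 = 826 mm.


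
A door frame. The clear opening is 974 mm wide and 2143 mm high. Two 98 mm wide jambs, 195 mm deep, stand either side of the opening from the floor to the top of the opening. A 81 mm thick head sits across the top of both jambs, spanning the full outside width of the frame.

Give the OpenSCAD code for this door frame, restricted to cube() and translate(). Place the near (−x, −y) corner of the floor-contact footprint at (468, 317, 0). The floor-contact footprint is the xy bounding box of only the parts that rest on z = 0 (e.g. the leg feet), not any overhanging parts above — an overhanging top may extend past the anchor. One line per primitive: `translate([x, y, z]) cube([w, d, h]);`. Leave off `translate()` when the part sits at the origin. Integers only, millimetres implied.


translate([468, 317, 0]) cube([98, 195, 2143]);
translate([1540, 317, 0]) cube([98, 195, 2143]);
translate([468, 317, 2143]) cube([1170, 195, 81]);


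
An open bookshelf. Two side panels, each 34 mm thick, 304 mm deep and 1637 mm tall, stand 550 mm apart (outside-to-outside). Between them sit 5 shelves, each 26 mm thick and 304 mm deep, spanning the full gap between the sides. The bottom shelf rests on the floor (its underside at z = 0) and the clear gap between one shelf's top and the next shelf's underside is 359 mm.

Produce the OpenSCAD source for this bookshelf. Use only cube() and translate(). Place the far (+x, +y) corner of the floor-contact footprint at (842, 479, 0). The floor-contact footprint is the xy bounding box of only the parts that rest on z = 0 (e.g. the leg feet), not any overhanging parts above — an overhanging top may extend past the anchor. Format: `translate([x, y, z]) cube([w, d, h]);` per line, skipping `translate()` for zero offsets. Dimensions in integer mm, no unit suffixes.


translate([292, 175, 0]) cube([34, 304, 1637]);
translate([808, 175, 0]) cube([34, 304, 1637]);
translate([326, 175, 0]) cube([482, 304, 26]);
translate([326, 175, 385]) cube([482, 304, 26]);
translate([326, 175, 770]) cube([482, 304, 26]);
translate([326, 175, 1155]) cube([482, 304, 26]);
translate([326, 175, 1540]) cube([482, 304, 26]);


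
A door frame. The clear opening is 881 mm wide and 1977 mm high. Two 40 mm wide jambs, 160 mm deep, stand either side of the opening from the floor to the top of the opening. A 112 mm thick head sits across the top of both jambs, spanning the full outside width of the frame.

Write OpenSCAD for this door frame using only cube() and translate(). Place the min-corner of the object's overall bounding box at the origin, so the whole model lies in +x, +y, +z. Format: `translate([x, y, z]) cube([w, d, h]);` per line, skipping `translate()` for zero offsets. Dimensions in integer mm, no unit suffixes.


cube([40, 160, 1977]);
translate([921, 0, 0]) cube([40, 160, 1977]);
translate([0, 0, 1977]) cube([961, 160, 112]);


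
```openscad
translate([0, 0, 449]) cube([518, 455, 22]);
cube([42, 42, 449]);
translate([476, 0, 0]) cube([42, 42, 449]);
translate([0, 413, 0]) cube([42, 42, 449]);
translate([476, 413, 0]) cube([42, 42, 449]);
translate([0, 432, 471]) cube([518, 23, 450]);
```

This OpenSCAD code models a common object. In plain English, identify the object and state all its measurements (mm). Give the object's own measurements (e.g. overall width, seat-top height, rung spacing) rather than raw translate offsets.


A chair. The seat is a 518×455×22 mm slab with its top at z = 471 mm, on four 42×42 mm corner legs (flush with the seat edges, standing on z = 0). A flat backrest 23 mm thick, 450 mm tall, spans the full seat width and rises from the seat top along its +y edge, rear face flush with the rear of the seat.
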